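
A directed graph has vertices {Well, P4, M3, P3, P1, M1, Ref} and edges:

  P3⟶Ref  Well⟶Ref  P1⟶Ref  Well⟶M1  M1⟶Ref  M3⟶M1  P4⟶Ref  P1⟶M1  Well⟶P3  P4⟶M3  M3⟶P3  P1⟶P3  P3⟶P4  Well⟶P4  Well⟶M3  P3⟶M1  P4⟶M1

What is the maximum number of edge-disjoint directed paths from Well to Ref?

4

Assign every edge capacity 1; by Menger, the answer equals the max flow.
Path Well→Ref (+1); total 1.
Path Well→P4→Ref (+1); total 2.
Path Well→P3→Ref (+1); total 3.
Path Well→M1→Ref (+1); total 4.
No residual Well→Ref path; max flow = 4.
Certifying cut of size 4: {M1→Ref, P3→Ref, P4→Ref, Well→Ref}.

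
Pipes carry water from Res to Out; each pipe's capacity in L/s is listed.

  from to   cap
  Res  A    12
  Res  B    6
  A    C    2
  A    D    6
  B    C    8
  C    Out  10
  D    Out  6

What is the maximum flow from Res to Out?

14

Augment Res→A→C→Out: bottleneck 2, flow now 2.
Augment Res→A→D→Out: bottleneck 6, flow now 8.
Augment Res→B→C→Out: bottleneck 6, flow now 14.
No augmenting path remains; maximum flow = 14.
In the residual graph, reachable from Res: {Res, A}.
Min-cut edges: Res→B (6), A→C (2), A→D (6); capacity 6 + 2 + 6 = 14.
This cut is saturated, so no flow can exceed 14.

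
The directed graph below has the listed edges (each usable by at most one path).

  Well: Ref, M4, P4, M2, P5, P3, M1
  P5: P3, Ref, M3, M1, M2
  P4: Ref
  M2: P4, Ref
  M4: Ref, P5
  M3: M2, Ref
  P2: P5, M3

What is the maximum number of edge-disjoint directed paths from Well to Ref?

5

Assign every edge capacity 1; by Menger, the answer equals the max flow.
Path Well→Ref (+1); total 1.
Path Well→P4→Ref (+1); total 2.
Path Well→M4→Ref (+1); total 3.
Path Well→P5→Ref (+1); total 4.
Path Well→M2→Ref (+1); total 5.
No residual Well→Ref path; max flow = 5.
Certifying cut of size 5: {Well→M2, Well→M4, Well→P4, Well→P5, Well→Ref}.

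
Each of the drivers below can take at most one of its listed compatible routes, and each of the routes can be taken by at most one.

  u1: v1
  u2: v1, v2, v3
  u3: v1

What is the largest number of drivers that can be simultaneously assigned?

2

Unit-capacity flow: source→left, listed edges, right→sink; max matching = max flow.
Augmenting path u1→v1 (+1); matched 1.
Augmenting path u2→v2 (+1); matched 2.
No augmenting path remains; maximum matching = 2.
König certificate: {u2, v1} is a vertex cover of size 2 (every listed pair touches it), so no matching can be larger.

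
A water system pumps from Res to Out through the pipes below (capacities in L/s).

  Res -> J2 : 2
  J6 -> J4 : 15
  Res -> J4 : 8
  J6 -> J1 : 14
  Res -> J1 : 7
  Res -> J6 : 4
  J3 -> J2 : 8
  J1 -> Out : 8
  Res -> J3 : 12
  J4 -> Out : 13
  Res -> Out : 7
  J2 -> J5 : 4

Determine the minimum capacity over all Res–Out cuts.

Augment Res→Out: bottleneck 7, flow now 7.
Augment Res→J1→Out: bottleneck 7, flow now 14.
Augment Res→J4→Out: bottleneck 8, flow now 22.
Augment Res→J6→J1→Out: bottleneck 1, flow now 23.
Augment Res→J6→J4→Out: bottleneck 3, flow now 26.
No augmenting path remains; maximum flow = 26.
By max-flow min-cut, the minimum cut capacity equals the max flow.
In the residual graph, reachable from Res: {Res, J3, J2, J5}.
Min-cut edges: Res→J6 (4), Res→J1 (7), Res→J4 (8), Res→Out (7); capacity 4 + 7 + 8 + 7 = 26.

26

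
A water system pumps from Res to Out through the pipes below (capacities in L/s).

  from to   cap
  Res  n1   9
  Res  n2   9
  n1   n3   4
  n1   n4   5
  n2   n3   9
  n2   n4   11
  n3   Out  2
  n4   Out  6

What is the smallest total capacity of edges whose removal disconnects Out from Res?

8

Augment Res→n1→n3→Out: bottleneck 2, flow now 2.
Augment Res→n1→n4→Out: bottleneck 5, flow now 7.
Augment Res→n2→n4→Out: bottleneck 1, flow now 8.
No augmenting path remains; maximum flow = 8.
By max-flow min-cut, the minimum cut capacity equals the max flow.
In the residual graph, reachable from Res: {Res, n1, n2, n3, n4}.
Min-cut edges: n3→Out (2), n4→Out (6); capacity 2 + 6 = 8.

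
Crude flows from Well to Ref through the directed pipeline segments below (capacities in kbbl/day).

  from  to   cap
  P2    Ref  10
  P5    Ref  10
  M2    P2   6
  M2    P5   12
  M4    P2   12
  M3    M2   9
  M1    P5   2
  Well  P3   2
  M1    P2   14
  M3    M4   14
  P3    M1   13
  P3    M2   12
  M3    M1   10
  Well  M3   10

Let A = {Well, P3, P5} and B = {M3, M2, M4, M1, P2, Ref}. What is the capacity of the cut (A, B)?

45

Edges leaving {Well, P3, P5}: Well→M3 (10), P3→M2 (12), P3→M1 (13), P5→Ref (10).
Cut capacity = 10 + 12 + 13 + 10 = 45.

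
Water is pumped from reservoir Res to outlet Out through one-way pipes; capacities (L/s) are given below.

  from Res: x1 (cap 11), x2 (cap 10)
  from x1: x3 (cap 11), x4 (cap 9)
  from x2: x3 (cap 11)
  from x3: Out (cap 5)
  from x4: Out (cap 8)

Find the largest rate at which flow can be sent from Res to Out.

13

Augment Res→x1→x3→Out: bottleneck 5, flow now 5.
Augment Res→x1→x4→Out: bottleneck 6, flow now 11.
Augment Res→x2→x3→x1→x4→Out: bottleneck 2, flow now 13. (uses reverse residual edge)
No augmenting path remains; maximum flow = 13.
In the residual graph, reachable from Res: {Res, x1, x2, x3, x4}.
Min-cut edges: x3→Out (5), x4→Out (8); capacity 5 + 8 = 13.
This cut is saturated, so no flow can exceed 13.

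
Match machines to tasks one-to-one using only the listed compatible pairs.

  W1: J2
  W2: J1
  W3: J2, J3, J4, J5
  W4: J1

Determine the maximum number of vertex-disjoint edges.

Unit-capacity flow: source→left, listed edges, right→sink; max matching = max flow.
Augmenting path W1→J2 (+1); matched 1.
Augmenting path W2→J1 (+1); matched 2.
Augmenting path W3→J3 (+1); matched 3.
No augmenting path remains; maximum matching = 3.
König certificate: {W1, W3, J1} is a vertex cover of size 3 (every listed pair touches it), so no matching can be larger.

3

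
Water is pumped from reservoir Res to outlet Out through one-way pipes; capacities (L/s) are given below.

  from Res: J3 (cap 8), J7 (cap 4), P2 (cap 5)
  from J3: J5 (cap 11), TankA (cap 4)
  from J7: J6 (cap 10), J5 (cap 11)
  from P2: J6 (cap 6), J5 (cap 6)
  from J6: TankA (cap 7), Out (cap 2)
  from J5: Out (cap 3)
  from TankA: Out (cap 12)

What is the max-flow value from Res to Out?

16

Augment Res→J3→J5→Out: bottleneck 3, flow now 3.
Augment Res→J3→TankA→Out: bottleneck 4, flow now 7.
Augment Res→J7→J6→Out: bottleneck 2, flow now 9.
Augment Res→J7→J6→TankA→Out: bottleneck 2, flow now 11.
Augment Res→P2→J6→TankA→Out: bottleneck 5, flow now 16.
No augmenting path remains; maximum flow = 16.
In the residual graph, reachable from Res: {Res, J3, J5}.
Min-cut edges: Res→J7 (4), Res→P2 (5), J3→TankA (4), J5→Out (3); capacity 4 + 5 + 4 + 3 = 16.
This cut is saturated, so no flow can exceed 16.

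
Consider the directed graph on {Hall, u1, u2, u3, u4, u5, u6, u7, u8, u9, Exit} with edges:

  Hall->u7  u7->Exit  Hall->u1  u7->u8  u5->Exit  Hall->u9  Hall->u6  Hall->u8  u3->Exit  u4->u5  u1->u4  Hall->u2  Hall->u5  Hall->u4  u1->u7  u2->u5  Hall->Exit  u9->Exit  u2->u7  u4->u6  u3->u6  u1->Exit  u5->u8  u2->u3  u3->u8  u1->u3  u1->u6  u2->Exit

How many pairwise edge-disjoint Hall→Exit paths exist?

Assign every edge capacity 1; by Menger, the answer equals the max flow.
Path Hall→Exit (+1); total 1.
Path Hall→u1→Exit (+1); total 2.
Path Hall→u2→Exit (+1); total 3.
Path Hall→u5→Exit (+1); total 4.
Path Hall→u7→Exit (+1); total 5.
Path Hall→u9→Exit (+1); total 6.
No residual Hall→Exit path; max flow = 6.
Certifying cut of size 6: {Hall→Exit, Hall→u1, Hall→u2, Hall→u7, Hall→u9, u5→Exit}.

6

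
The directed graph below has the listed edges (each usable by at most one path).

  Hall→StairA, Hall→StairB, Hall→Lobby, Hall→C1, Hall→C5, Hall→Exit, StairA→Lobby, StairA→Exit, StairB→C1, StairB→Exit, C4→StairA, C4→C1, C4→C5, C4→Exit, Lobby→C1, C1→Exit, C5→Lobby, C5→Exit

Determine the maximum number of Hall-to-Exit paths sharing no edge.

5

Assign every edge capacity 1; by Menger, the answer equals the max flow.
Path Hall→Exit (+1); total 1.
Path Hall→StairA→Exit (+1); total 2.
Path Hall→StairB→Exit (+1); total 3.
Path Hall→C1→Exit (+1); total 4.
Path Hall→C5→Exit (+1); total 5.
No residual Hall→Exit path; max flow = 5.
Certifying cut of size 5: {C1→Exit, Hall→C5, Hall→Exit, Hall→StairA, Hall→StairB}.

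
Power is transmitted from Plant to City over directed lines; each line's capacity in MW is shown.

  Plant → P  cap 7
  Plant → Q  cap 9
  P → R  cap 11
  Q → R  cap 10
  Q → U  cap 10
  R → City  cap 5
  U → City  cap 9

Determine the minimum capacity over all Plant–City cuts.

Augment Plant→P→R→City: bottleneck 5, flow now 5.
Augment Plant→Q→U→City: bottleneck 9, flow now 14.
No augmenting path remains; maximum flow = 14.
By max-flow min-cut, the minimum cut capacity equals the max flow.
In the residual graph, reachable from Plant: {Plant, P, R}.
Min-cut edges: Plant→Q (9), R→City (5); capacity 9 + 5 = 14.

14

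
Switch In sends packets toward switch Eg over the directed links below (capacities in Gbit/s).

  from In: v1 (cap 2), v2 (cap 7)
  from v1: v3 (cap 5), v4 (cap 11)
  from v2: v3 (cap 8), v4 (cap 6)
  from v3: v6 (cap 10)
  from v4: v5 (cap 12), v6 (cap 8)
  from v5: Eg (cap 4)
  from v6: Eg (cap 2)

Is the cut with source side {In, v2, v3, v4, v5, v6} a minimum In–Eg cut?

No — its capacity is 8, but the minimum cut has capacity 6.

Given cut capacity: 2 + 4 + 2 = 8.
Augment In→v1→v3→v6→Eg: bottleneck 2, flow now 2.
Augment In→v2→v4→v5→Eg: bottleneck 4, flow now 6.
No augmenting path remains; maximum flow = 6.
In the residual graph, reachable from In: {In, v1, v2, v3, v4, v5, v6}.
Min-cut edges: v5→Eg (4), v6→Eg (2); capacity 4 + 2 = 6.
Cut capacity 8 exceeds the max flow 6, so it is not minimum.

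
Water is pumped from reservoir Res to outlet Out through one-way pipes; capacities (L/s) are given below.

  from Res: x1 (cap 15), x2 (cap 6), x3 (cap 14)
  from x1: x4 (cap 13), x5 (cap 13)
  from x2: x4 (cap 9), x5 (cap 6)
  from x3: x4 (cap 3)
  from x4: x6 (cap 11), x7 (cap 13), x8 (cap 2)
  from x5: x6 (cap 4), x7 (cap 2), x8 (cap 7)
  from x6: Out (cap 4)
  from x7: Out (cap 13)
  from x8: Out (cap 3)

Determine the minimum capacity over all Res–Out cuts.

20

Augment Res→x1→x4→x6→Out: bottleneck 4, flow now 4.
Augment Res→x1→x4→x7→Out: bottleneck 9, flow now 13.
Augment Res→x1→x5→x7→Out: bottleneck 2, flow now 15.
Augment Res→x2→x4→x7→Out: bottleneck 2, flow now 17.
Augment Res→x2→x4→x8→Out: bottleneck 2, flow now 19.
Augment Res→x2→x5→x8→Out: bottleneck 1, flow now 20.
No augmenting path remains; maximum flow = 20.
By max-flow min-cut, the minimum cut capacity equals the max flow.
In the residual graph, reachable from Res: {Res, x1, x2, x3, x4, x5, x6, x7, x8}.
Min-cut edges: x6→Out (4), x7→Out (13), x8→Out (3); capacity 4 + 13 + 3 = 20.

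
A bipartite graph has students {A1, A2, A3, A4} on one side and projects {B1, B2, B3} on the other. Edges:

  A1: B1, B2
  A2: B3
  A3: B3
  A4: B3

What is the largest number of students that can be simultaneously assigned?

2

Unit-capacity flow: source→left, listed edges, right→sink; max matching = max flow.
Augmenting path A1→B1 (+1); matched 1.
Augmenting path A2→B3 (+1); matched 2.
No augmenting path remains; maximum matching = 2.
König certificate: {A1, B3} is a vertex cover of size 2 (every listed pair touches it), so no matching can be larger.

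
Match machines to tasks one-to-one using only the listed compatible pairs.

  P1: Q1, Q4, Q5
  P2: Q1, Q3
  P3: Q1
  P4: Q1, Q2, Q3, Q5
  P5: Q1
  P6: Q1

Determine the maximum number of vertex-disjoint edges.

Unit-capacity flow: source→left, listed edges, right→sink; max matching = max flow.
Augmenting path P1→Q1 (+1); matched 1.
Augmenting path P2→Q3 (+1); matched 2.
Augmenting path P4→Q2 (+1); matched 3.
Augmenting path P3→Q1→P1→Q4 (+1); matched 4.
No augmenting path remains; maximum matching = 4.
König certificate: {P1, P2, P4, Q1} is a vertex cover of size 4 (every listed pair touches it), so no matching can be larger.

4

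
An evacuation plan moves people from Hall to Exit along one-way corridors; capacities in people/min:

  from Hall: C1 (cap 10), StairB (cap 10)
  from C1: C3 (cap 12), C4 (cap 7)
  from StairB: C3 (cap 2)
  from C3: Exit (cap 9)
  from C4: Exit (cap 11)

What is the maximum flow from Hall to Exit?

Augment Hall→C1→C3→Exit: bottleneck 9, flow now 9.
Augment Hall→C1→C4→Exit: bottleneck 1, flow now 10.
Augment Hall→StairB→C3→C1→C4→Exit: bottleneck 2, flow now 12. (uses reverse residual edge)
No augmenting path remains; maximum flow = 12.
In the residual graph, reachable from Hall: {Hall, StairB}.
Min-cut edges: Hall→C1 (10), StairB→C3 (2); capacity 10 + 2 = 12.
This cut is saturated, so no flow can exceed 12.

12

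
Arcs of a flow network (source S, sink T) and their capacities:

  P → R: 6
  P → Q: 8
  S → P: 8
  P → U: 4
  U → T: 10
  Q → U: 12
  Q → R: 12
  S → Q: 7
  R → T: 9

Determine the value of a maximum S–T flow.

15

Augment S→P→R→T: bottleneck 6, flow now 6.
Augment S→P→U→T: bottleneck 2, flow now 8.
Augment S→Q→R→T: bottleneck 3, flow now 11.
Augment S→Q→U→T: bottleneck 4, flow now 15.
No augmenting path remains; maximum flow = 15.
In the residual graph, reachable from S: {S}.
Min-cut edges: S→P (8), S→Q (7); capacity 8 + 7 = 15.
This cut is saturated, so no flow can exceed 15.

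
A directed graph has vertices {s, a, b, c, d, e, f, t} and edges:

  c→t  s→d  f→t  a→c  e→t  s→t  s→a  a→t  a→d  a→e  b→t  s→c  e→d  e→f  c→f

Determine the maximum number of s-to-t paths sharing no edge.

Assign every edge capacity 1; by Menger, the answer equals the max flow.
Path s→t (+1); total 1.
Path s→a→t (+1); total 2.
Path s→c→t (+1); total 3.
No residual s→t path; max flow = 3.
Certifying cut of size 3: {s→a, s→c, s→t}.

3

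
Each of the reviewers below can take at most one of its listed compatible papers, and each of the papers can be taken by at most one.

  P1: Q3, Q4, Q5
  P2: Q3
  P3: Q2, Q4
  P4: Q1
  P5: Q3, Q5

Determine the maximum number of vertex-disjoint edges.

Unit-capacity flow: source→left, listed edges, right→sink; max matching = max flow.
Augmenting path P1→Q3 (+1); matched 1.
Augmenting path P3→Q2 (+1); matched 2.
Augmenting path P4→Q1 (+1); matched 3.
Augmenting path P5→Q5 (+1); matched 4.
Augmenting path P2→Q3→P1→Q4 (+1); matched 5.
No augmenting path remains; maximum matching = 5.
König certificate: {P1, P2, P3, P4, P5} is a vertex cover of size 5 (every listed pair touches it), so no matching can be larger.

5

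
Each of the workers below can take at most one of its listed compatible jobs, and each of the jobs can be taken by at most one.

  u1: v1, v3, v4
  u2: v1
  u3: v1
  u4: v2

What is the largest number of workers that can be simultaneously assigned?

3

Unit-capacity flow: source→left, listed edges, right→sink; max matching = max flow.
Augmenting path u1→v1 (+1); matched 1.
Augmenting path u4→v2 (+1); matched 2.
Augmenting path u2→v1→u1→v3 (+1); matched 3.
No augmenting path remains; maximum matching = 3.
König certificate: {u1, u4, v1} is a vertex cover of size 3 (every listed pair touches it), so no matching can be larger.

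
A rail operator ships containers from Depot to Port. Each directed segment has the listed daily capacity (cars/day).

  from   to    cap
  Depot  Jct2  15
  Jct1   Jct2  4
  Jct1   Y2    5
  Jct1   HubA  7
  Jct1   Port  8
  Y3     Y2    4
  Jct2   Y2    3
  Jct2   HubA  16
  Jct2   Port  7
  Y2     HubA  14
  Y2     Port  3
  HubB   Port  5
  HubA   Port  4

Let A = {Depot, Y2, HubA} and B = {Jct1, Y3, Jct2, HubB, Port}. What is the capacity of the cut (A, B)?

22

Edges leaving {Depot, Y2, HubA}: Depot→Jct2 (15), Y2→Port (3), HubA→Port (4).
Cut capacity = 15 + 3 + 4 = 22.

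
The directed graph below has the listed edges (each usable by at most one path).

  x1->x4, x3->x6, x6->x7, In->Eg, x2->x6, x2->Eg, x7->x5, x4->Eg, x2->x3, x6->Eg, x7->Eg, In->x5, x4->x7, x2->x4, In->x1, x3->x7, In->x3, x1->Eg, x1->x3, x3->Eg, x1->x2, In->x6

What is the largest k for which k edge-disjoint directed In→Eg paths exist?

Assign every edge capacity 1; by Menger, the answer equals the max flow.
Path In→Eg (+1); total 1.
Path In→x1→Eg (+1); total 2.
Path In→x3→Eg (+1); total 3.
Path In→x6→Eg (+1); total 4.
No residual In→Eg path; max flow = 4.
Certifying cut of size 4: {In→Eg, In→x1, In→x3, In→x6}.

4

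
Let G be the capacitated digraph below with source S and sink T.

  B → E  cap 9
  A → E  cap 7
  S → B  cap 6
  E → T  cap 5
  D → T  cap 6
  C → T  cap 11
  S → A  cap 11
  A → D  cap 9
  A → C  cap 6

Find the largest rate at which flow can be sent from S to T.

Augment S→A→C→T: bottleneck 6, flow now 6.
Augment S→A→D→T: bottleneck 5, flow now 11.
Augment S→B→E→T: bottleneck 5, flow now 16.
No augmenting path remains; maximum flow = 16.
In the residual graph, reachable from S: {S, B, E}.
Min-cut edges: S→A (11), E→T (5); capacity 11 + 5 = 16.
This cut is saturated, so no flow can exceed 16.

16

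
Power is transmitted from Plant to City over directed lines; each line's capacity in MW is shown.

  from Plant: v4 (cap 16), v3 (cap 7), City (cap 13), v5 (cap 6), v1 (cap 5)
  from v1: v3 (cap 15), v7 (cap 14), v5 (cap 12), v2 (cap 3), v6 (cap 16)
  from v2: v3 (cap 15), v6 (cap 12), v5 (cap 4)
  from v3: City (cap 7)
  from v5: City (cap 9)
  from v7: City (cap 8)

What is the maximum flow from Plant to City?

Augment Plant→City: bottleneck 13, flow now 13.
Augment Plant→v3→City: bottleneck 7, flow now 20.
Augment Plant→v5→City: bottleneck 6, flow now 26.
Augment Plant→v1→v5→City: bottleneck 3, flow now 29.
Augment Plant→v1→v7→City: bottleneck 2, flow now 31.
No augmenting path remains; maximum flow = 31.
In the residual graph, reachable from Plant: {Plant, v4}.
Min-cut edges: Plant→v1 (5), Plant→v3 (7), Plant→v5 (6), Plant→City (13); capacity 5 + 7 + 6 + 13 = 31.
This cut is saturated, so no flow can exceed 31.

31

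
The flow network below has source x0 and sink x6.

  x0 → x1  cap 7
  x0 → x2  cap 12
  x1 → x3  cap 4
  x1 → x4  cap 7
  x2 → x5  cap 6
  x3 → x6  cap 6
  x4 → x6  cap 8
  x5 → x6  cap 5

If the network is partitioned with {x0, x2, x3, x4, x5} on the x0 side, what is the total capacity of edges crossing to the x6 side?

26

Edges leaving {x0, x2, x3, x4, x5}: x0→x1 (7), x3→x6 (6), x4→x6 (8), x5→x6 (5).
Cut capacity = 7 + 6 + 8 + 5 = 26.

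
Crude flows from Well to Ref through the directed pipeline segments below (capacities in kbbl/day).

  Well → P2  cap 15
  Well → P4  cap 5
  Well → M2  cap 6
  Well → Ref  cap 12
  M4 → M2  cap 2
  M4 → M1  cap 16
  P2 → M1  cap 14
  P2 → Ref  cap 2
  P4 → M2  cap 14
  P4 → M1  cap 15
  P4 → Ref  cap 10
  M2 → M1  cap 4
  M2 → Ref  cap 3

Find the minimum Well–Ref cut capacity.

Augment Well→Ref: bottleneck 12, flow now 12.
Augment Well→P2→Ref: bottleneck 2, flow now 14.
Augment Well→P4→Ref: bottleneck 5, flow now 19.
Augment Well→M2→Ref: bottleneck 3, flow now 22.
No augmenting path remains; maximum flow = 22.
By max-flow min-cut, the minimum cut capacity equals the max flow.
In the residual graph, reachable from Well: {Well, P2, M2, M1}.
Min-cut edges: Well→P4 (5), Well→Ref (12), P2→Ref (2), M2→Ref (3); capacity 5 + 12 + 2 + 3 = 22.

22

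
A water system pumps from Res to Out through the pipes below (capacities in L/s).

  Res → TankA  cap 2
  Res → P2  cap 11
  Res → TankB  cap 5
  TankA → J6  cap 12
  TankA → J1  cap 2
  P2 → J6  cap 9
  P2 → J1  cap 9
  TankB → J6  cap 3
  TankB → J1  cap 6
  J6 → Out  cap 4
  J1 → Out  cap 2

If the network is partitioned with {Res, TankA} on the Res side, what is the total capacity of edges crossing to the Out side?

30

Edges leaving {Res, TankA}: Res→P2 (11), Res→TankB (5), TankA→J6 (12), TankA→J1 (2).
Cut capacity = 11 + 5 + 12 + 2 = 30.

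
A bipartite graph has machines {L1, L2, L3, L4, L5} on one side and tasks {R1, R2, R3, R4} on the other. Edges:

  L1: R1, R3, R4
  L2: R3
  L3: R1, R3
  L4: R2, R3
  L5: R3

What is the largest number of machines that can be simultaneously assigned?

4

Unit-capacity flow: source→left, listed edges, right→sink; max matching = max flow.
Augmenting path L1→R1 (+1); matched 1.
Augmenting path L2→R3 (+1); matched 2.
Augmenting path L4→R2 (+1); matched 3.
Augmenting path L3→R1→L1→R4 (+1); matched 4.
No augmenting path remains; maximum matching = 4.
König certificate: {L1, L3, L4, R3} is a vertex cover of size 4 (every listed pair touches it), so no matching can be larger.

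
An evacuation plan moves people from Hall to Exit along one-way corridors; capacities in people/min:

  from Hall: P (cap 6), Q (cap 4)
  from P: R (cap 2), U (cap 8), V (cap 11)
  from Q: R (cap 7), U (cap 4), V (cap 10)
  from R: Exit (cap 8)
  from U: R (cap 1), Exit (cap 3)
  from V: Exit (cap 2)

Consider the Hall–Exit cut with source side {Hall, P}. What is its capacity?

Edges leaving {Hall, P}: Hall→Q (4), P→R (2), P→U (8), P→V (11).
Cut capacity = 4 + 2 + 8 + 11 = 25.

25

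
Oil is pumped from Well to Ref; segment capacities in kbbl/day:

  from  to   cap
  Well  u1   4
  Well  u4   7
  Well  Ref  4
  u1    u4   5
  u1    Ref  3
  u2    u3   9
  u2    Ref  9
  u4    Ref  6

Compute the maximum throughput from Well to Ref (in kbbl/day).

Augment Well→Ref: bottleneck 4, flow now 4.
Augment Well→u1→Ref: bottleneck 3, flow now 7.
Augment Well→u4→Ref: bottleneck 6, flow now 13.
No augmenting path remains; maximum flow = 13.
In the residual graph, reachable from Well: {Well, u1, u4}.
Min-cut edges: Well→Ref (4), u1→Ref (3), u4→Ref (6); capacity 4 + 3 + 6 = 13.
This cut is saturated, so no flow can exceed 13.

13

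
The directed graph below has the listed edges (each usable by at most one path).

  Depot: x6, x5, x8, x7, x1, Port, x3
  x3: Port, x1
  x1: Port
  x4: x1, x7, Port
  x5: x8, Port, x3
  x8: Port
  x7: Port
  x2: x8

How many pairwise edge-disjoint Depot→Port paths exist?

Assign every edge capacity 1; by Menger, the answer equals the max flow.
Path Depot→Port (+1); total 1.
Path Depot→x1→Port (+1); total 2.
Path Depot→x3→Port (+1); total 3.
Path Depot→x5→Port (+1); total 4.
Path Depot→x7→Port (+1); total 5.
Path Depot→x8→Port (+1); total 6.
No residual Depot→Port path; max flow = 6.
Certifying cut of size 6: {Depot→Port, Depot→x1, Depot→x3, Depot→x5, Depot→x7, Depot→x8}.

6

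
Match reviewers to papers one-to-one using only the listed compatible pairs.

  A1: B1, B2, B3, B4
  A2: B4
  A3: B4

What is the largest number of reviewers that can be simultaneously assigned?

Unit-capacity flow: source→left, listed edges, right→sink; max matching = max flow.
Augmenting path A1→B1 (+1); matched 1.
Augmenting path A2→B4 (+1); matched 2.
No augmenting path remains; maximum matching = 2.
König certificate: {A1, B4} is a vertex cover of size 2 (every listed pair touches it), so no matching can be larger.

2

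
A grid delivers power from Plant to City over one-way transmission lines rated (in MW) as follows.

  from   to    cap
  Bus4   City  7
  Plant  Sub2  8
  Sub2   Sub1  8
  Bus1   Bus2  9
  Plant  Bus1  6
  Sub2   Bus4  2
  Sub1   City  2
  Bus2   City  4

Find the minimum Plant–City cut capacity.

8

Augment Plant→Sub2→Sub1→City: bottleneck 2, flow now 2.
Augment Plant→Sub2→Bus4→City: bottleneck 2, flow now 4.
Augment Plant→Bus1→Bus2→City: bottleneck 4, flow now 8.
No augmenting path remains; maximum flow = 8.
By max-flow min-cut, the minimum cut capacity equals the max flow.
In the residual graph, reachable from Plant: {Plant, Sub2, Bus1, Sub1, Bus2}.
Min-cut edges: Sub2→Bus4 (2), Sub1→City (2), Bus2→City (4); capacity 2 + 2 + 4 = 8.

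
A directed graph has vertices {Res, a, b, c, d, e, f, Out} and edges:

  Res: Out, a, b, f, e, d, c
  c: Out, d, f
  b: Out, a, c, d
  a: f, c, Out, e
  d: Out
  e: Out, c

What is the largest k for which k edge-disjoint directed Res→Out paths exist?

Assign every edge capacity 1; by Menger, the answer equals the max flow.
Path Res→Out (+1); total 1.
Path Res→a→Out (+1); total 2.
Path Res→b→Out (+1); total 3.
Path Res→c→Out (+1); total 4.
Path Res→d→Out (+1); total 5.
Path Res→e→Out (+1); total 6.
No residual Res→Out path; max flow = 6.
Certifying cut of size 6: {Res→Out, Res→a, Res→b, Res→c, Res→d, Res→e}.

6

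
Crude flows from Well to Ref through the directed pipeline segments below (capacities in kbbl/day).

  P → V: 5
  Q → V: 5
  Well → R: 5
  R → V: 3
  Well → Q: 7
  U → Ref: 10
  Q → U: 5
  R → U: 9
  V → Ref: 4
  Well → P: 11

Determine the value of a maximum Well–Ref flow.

14

Augment Well→P→V→Ref: bottleneck 4, flow now 4.
Augment Well→Q→U→Ref: bottleneck 5, flow now 9.
Augment Well→R→U→Ref: bottleneck 5, flow now 14.
No augmenting path remains; maximum flow = 14.
In the residual graph, reachable from Well: {Well, P, Q, V}.
Min-cut edges: Well→R (5), Q→U (5), V→Ref (4); capacity 5 + 5 + 4 = 14.
This cut is saturated, so no flow can exceed 14.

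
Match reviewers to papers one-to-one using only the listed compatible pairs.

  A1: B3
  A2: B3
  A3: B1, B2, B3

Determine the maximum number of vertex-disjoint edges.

Unit-capacity flow: source→left, listed edges, right→sink; max matching = max flow.
Augmenting path A1→B3 (+1); matched 1.
Augmenting path A3→B1 (+1); matched 2.
No augmenting path remains; maximum matching = 2.
König certificate: {A3, B3} is a vertex cover of size 2 (every listed pair touches it), so no matching can be larger.

2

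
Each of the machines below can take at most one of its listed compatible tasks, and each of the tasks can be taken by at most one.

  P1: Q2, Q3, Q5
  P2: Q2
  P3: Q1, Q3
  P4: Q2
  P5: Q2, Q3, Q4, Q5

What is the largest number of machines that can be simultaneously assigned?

Unit-capacity flow: source→left, listed edges, right→sink; max matching = max flow.
Augmenting path P1→Q2 (+1); matched 1.
Augmenting path P3→Q1 (+1); matched 2.
Augmenting path P5→Q3 (+1); matched 3.
Augmenting path P2→Q2→P1→Q5 (+1); matched 4.
No augmenting path remains; maximum matching = 4.
König certificate: {P1, P3, P5, Q2} is a vertex cover of size 4 (every listed pair touches it), so no matching can be larger.

4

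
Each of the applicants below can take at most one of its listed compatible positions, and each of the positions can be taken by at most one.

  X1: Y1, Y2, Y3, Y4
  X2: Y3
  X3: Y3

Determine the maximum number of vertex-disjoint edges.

2

Unit-capacity flow: source→left, listed edges, right→sink; max matching = max flow.
Augmenting path X1→Y1 (+1); matched 1.
Augmenting path X2→Y3 (+1); matched 2.
No augmenting path remains; maximum matching = 2.
König certificate: {X1, Y3} is a vertex cover of size 2 (every listed pair touches it), so no matching can be larger.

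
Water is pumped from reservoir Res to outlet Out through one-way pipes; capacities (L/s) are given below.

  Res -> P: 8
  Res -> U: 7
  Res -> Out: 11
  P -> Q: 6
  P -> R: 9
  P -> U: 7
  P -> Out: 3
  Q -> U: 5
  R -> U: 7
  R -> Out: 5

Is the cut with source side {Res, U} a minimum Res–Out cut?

Given cut capacity: 8 + 11 = 19.
Augment Res→Out: bottleneck 11, flow now 11.
Augment Res→P→Out: bottleneck 3, flow now 14.
Augment Res→P→R→Out: bottleneck 5, flow now 19.
No augmenting path remains; maximum flow = 19.
Cut capacity 19 equals the max flow, so it is a minimum cut.

Yes — it is a minimum cut (capacity 19).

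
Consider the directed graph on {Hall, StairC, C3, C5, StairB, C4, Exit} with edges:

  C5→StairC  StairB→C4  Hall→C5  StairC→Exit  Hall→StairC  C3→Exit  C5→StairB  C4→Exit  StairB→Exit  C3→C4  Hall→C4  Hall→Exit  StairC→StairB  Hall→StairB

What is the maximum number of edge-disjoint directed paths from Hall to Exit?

Assign every edge capacity 1; by Menger, the answer equals the max flow.
Path Hall→Exit (+1); total 1.
Path Hall→StairC→Exit (+1); total 2.
Path Hall→StairB→Exit (+1); total 3.
Path Hall→C4→Exit (+1); total 4.
No residual Hall→Exit path; max flow = 4.
Certifying cut of size 4: {C4→Exit, Hall→Exit, StairB→Exit, StairC→Exit}.

4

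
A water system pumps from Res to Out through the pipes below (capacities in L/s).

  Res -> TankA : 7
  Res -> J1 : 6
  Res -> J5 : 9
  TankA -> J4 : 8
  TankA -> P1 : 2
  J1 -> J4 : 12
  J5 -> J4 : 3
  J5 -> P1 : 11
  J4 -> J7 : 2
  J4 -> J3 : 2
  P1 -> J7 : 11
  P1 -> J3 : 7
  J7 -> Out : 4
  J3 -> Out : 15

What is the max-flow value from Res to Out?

Augment Res→TankA→J4→J7→Out: bottleneck 2, flow now 2.
Augment Res→TankA→J4→J3→Out: bottleneck 2, flow now 4.
Augment Res→TankA→P1→J7→Out: bottleneck 2, flow now 6.
Augment Res→J5→P1→J3→Out: bottleneck 7, flow now 13.
No augmenting path remains; maximum flow = 13.
In the residual graph, reachable from Res: {Res, TankA, J1, J5, J4, P1, J7}.
Min-cut edges: J4→J3 (2), P1→J3 (7), J7→Out (4); capacity 2 + 7 + 4 = 13.
This cut is saturated, so no flow can exceed 13.

13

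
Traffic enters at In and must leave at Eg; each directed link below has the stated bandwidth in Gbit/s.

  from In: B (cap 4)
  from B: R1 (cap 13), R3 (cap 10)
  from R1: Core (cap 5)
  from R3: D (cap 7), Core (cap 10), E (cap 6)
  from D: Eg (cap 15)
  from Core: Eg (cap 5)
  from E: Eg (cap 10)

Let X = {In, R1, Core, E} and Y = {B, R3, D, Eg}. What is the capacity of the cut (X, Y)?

19

Edges leaving {In, R1, Core, E}: In→B (4), Core→Eg (5), E→Eg (10).
Cut capacity = 4 + 5 + 10 = 19.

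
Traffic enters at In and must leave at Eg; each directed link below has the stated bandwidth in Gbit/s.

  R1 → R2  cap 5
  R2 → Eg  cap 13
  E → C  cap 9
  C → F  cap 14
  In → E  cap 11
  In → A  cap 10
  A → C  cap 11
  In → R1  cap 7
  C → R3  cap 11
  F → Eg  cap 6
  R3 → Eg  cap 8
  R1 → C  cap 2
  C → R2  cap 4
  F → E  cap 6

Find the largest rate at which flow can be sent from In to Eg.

23

Augment In→R1→R2→Eg: bottleneck 5, flow now 5.
Augment In→A→C→R2→Eg: bottleneck 4, flow now 9.
Augment In→A→C→F→Eg: bottleneck 6, flow now 15.
Augment In→R1→C→R3→Eg: bottleneck 2, flow now 17.
Augment In→E→C→R3→Eg: bottleneck 6, flow now 23.
No augmenting path remains; maximum flow = 23.
In the residual graph, reachable from In: {In, A, R1, E, C, F, R3}.
Min-cut edges: R1→R2 (5), C→R2 (4), F→Eg (6), R3→Eg (8); capacity 5 + 4 + 6 + 8 = 23.
This cut is saturated, so no flow can exceed 23.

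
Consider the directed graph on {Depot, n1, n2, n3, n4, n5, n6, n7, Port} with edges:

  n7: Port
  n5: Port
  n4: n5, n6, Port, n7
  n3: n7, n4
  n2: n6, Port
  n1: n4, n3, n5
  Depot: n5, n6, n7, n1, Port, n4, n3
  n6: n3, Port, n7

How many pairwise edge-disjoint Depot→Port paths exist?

Assign every edge capacity 1; by Menger, the answer equals the max flow.
Path Depot→Port (+1); total 1.
Path Depot→n4→Port (+1); total 2.
Path Depot→n5→Port (+1); total 3.
Path Depot→n6→Port (+1); total 4.
Path Depot→n7→Port (+1); total 5.
No residual Depot→Port path; max flow = 5.
Certifying cut of size 5: {Depot→Port, n4→Port, n5→Port, n6→Port, n7→Port}.

5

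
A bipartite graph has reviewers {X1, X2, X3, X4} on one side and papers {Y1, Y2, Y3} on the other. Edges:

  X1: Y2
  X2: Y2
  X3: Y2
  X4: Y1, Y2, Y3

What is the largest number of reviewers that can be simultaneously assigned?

Unit-capacity flow: source→left, listed edges, right→sink; max matching = max flow.
Augmenting path X1→Y2 (+1); matched 1.
Augmenting path X4→Y1 (+1); matched 2.
No augmenting path remains; maximum matching = 2.
König certificate: {X4, Y2} is a vertex cover of size 2 (every listed pair touches it), so no matching can be larger.

2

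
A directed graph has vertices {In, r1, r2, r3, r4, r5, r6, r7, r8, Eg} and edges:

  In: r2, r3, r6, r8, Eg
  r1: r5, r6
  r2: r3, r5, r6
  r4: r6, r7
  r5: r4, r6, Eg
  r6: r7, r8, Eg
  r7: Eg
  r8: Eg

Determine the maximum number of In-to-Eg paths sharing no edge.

4

Assign every edge capacity 1; by Menger, the answer equals the max flow.
Path In→Eg (+1); total 1.
Path In→r6→Eg (+1); total 2.
Path In→r8→Eg (+1); total 3.
Path In→r2→r5→Eg (+1); total 4.
No residual In→Eg path; max flow = 4.
Certifying cut of size 4: {In→Eg, In→r2, In→r6, In→r8}.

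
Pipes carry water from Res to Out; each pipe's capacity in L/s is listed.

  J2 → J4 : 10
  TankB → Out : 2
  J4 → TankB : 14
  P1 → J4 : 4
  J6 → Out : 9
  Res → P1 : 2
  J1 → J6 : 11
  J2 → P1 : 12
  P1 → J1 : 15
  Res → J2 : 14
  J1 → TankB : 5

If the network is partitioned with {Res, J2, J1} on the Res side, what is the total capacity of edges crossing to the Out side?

40

Edges leaving {Res, J2, J1}: Res→P1 (2), J2→P1 (12), J2→J4 (10), J1→TankB (5), J1→J6 (11).
Cut capacity = 2 + 12 + 10 + 5 + 11 = 40.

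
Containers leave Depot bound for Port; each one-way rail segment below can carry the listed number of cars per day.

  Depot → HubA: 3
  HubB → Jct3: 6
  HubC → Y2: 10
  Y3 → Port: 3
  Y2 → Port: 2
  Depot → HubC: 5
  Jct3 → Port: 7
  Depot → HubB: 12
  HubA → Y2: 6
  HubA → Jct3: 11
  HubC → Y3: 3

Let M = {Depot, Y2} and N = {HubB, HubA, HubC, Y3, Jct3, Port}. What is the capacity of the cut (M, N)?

22

Edges leaving {Depot, Y2}: Depot→HubB (12), Depot→HubA (3), Depot→HubC (5), Y2→Port (2).
Cut capacity = 12 + 3 + 5 + 2 = 22.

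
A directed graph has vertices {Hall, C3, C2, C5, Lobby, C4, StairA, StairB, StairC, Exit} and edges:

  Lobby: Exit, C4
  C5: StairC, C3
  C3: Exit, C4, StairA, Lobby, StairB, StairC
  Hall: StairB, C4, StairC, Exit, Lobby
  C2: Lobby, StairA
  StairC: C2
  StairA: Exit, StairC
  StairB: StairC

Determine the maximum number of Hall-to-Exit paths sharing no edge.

3

Assign every edge capacity 1; by Menger, the answer equals the max flow.
Path Hall→Exit (+1); total 1.
Path Hall→Lobby→Exit (+1); total 2.
Path Hall→StairC→C2→StairA→Exit (+1); total 3.
No residual Hall→Exit path; max flow = 3.
Certifying cut of size 3: {Hall→Exit, Hall→Lobby, StairC→C2}.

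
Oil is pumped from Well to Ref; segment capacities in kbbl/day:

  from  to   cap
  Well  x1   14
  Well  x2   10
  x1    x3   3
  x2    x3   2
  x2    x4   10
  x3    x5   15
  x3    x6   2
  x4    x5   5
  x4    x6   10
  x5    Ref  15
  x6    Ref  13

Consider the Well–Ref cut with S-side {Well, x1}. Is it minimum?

Yes — it is a minimum cut (capacity 13).

Given cut capacity: 10 + 3 = 13.
Augment Well→x1→x3→x5→Ref: bottleneck 3, flow now 3.
Augment Well→x2→x3→x5→Ref: bottleneck 2, flow now 5.
Augment Well→x2→x4→x5→Ref: bottleneck 5, flow now 10.
Augment Well→x2→x4→x6→Ref: bottleneck 3, flow now 13.
No augmenting path remains; maximum flow = 13.
Cut capacity 13 equals the max flow, so it is a minimum cut.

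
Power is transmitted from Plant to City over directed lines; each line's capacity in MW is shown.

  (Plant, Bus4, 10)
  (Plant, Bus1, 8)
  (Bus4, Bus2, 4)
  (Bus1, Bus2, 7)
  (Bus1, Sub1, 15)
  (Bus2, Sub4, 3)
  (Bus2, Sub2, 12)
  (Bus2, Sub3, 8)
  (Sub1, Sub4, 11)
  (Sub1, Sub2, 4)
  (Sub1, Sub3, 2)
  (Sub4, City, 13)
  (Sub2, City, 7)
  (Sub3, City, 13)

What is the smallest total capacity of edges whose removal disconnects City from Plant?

12

Augment Plant→Bus4→Bus2→Sub4→City: bottleneck 3, flow now 3.
Augment Plant→Bus4→Bus2→Sub2→City: bottleneck 1, flow now 4.
Augment Plant→Bus1→Bus2→Sub2→City: bottleneck 6, flow now 10.
Augment Plant→Bus1→Bus2→Sub3→City: bottleneck 1, flow now 11.
Augment Plant→Bus1→Sub1→Sub4→City: bottleneck 1, flow now 12.
No augmenting path remains; maximum flow = 12.
By max-flow min-cut, the minimum cut capacity equals the max flow.
In the residual graph, reachable from Plant: {Plant, Bus4}.
Min-cut edges: Plant→Bus1 (8), Bus4→Bus2 (4); capacity 8 + 4 = 12.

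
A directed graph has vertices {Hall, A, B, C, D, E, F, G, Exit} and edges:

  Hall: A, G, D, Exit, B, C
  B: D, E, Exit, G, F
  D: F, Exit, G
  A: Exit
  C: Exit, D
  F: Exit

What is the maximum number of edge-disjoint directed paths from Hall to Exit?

Assign every edge capacity 1; by Menger, the answer equals the max flow.
Path Hall→Exit (+1); total 1.
Path Hall→A→Exit (+1); total 2.
Path Hall→B→Exit (+1); total 3.
Path Hall→C→Exit (+1); total 4.
Path Hall→D→Exit (+1); total 5.
No residual Hall→Exit path; max flow = 5.
Certifying cut of size 5: {Hall→A, Hall→B, Hall→C, Hall→D, Hall→Exit}.

5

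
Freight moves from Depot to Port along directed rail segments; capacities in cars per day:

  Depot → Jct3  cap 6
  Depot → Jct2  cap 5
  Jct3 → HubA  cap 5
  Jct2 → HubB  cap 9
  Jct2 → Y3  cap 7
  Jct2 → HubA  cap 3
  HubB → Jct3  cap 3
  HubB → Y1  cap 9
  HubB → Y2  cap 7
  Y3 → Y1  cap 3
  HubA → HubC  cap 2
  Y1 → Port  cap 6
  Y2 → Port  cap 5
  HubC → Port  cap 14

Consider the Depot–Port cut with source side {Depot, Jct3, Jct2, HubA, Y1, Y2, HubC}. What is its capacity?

Edges leaving {Depot, Jct3, Jct2, HubA, Y1, Y2, HubC}: Jct2→HubB (9), Jct2→Y3 (7), Y1→Port (6), Y2→Port (5), HubC→Port (14).
Cut capacity = 9 + 7 + 6 + 5 + 14 = 41.

41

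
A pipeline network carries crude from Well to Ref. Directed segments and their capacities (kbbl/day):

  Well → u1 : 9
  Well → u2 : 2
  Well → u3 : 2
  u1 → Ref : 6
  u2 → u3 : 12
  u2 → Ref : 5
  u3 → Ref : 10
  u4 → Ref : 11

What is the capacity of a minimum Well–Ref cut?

Augment Well→u1→Ref: bottleneck 6, flow now 6.
Augment Well→u2→Ref: bottleneck 2, flow now 8.
Augment Well→u3→Ref: bottleneck 2, flow now 10.
No augmenting path remains; maximum flow = 10.
By max-flow min-cut, the minimum cut capacity equals the max flow.
In the residual graph, reachable from Well: {Well, u1}.
Min-cut edges: Well→u2 (2), Well→u3 (2), u1→Ref (6); capacity 2 + 2 + 6 = 10.

10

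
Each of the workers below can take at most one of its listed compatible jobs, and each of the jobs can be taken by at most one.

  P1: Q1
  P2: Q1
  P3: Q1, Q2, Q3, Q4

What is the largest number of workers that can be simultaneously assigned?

Unit-capacity flow: source→left, listed edges, right→sink; max matching = max flow.
Augmenting path P1→Q1 (+1); matched 1.
Augmenting path P3→Q2 (+1); matched 2.
No augmenting path remains; maximum matching = 2.
König certificate: {P3, Q1} is a vertex cover of size 2 (every listed pair touches it), so no matching can be larger.

2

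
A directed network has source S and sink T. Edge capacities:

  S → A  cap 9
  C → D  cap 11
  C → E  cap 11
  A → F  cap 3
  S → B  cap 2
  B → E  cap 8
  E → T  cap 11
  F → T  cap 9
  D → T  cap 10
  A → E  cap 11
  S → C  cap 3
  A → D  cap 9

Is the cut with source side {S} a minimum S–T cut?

Given cut capacity: 9 + 2 + 3 = 14.
Augment S→A→D→T: bottleneck 9, flow now 9.
Augment S→B→E→T: bottleneck 2, flow now 11.
Augment S→C→D→T: bottleneck 1, flow now 12.
Augment S→C→E→T: bottleneck 2, flow now 14.
No augmenting path remains; maximum flow = 14.
Cut capacity 14 equals the max flow, so it is a minimum cut.

Yes — it is a minimum cut (capacity 14).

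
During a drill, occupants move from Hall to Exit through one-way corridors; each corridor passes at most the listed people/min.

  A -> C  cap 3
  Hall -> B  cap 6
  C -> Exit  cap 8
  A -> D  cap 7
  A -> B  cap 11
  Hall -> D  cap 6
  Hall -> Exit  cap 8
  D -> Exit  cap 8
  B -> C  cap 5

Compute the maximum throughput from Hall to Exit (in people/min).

19

Augment Hall→Exit: bottleneck 8, flow now 8.
Augment Hall→D→Exit: bottleneck 6, flow now 14.
Augment Hall→B→C→Exit: bottleneck 5, flow now 19.
No augmenting path remains; maximum flow = 19.
In the residual graph, reachable from Hall: {Hall, B}.
Min-cut edges: Hall→D (6), Hall→Exit (8), B→C (5); capacity 6 + 8 + 5 = 19.
This cut is saturated, so no flow can exceed 19.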